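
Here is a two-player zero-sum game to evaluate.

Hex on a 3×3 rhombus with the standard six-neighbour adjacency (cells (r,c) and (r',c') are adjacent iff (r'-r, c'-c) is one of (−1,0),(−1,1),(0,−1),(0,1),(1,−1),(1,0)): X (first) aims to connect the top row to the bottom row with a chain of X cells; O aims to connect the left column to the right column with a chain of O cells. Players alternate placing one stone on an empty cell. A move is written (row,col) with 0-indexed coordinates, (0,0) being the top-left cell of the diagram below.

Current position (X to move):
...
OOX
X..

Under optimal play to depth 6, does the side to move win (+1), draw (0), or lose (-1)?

p1 X@[.../OOX/X..]: (0,0)[X../OOX/X..]-1 (0,1)[.X./OOX/X..]-1 (0,2)[..X/OOX/X..]+1* (2,1)[.../OOX/XX.]-1 (2,2)[.../OOX/X.X]-1
p2 O@[..X/OOX/X..]: (0,0)[O.X/OOX/X..]-1* (0,1)[.OX/OOX/X..]-1 (2,1)[..X/OOX/XO.]-1 (2,2)[..X/OOX/X.O]-1
p3 X@[O.X/OOX/X..]: (0,1)[OXX/OOX/X..]+1* (2,1)[O.X/OOX/XX.]+1 (2,2)[O.X/OOX/X.X]+1
p4 O@[OXX/OOX/X..]: (2,1)[OXX/OOX/XO.]-1* (2,2)[OXX/OOX/X.O]-1
p5 X@[OXX/OOX/XO.]: (2,2)[OXX/OOX/XOX]+1*
p6 O@[OXX/OOX/XOX] terminal -1; root [.../OOX/X..] d6

value(.../OOX/X.., X) = +1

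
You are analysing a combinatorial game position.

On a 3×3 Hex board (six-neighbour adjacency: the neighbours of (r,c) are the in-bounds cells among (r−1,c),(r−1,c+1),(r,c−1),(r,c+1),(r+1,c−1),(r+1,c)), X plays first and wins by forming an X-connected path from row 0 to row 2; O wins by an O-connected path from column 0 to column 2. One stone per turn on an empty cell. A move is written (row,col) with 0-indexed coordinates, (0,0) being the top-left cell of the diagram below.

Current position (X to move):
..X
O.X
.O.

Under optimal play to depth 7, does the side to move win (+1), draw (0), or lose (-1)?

ply 1, X at ..X/O.X/.O. | (0,0)=-1→X.X/O.X/.O.; (0,1)=-1→.XX/O.X/.O.; (1,1)=+1→..X/OXX/.O.*; (2,0)=+1→..X/O.X/XO.; (2,2)=+1→..X/O.X/.OX
ply 2, O at ..X/OXX/.O. | (0,0)=-1→O.X/OXX/.O.*; (0,1)=-1→.OX/OXX/.O.; (2,0)=-1→..X/OXX/OO.; (2,2)=-1→..X/OXX/.OO
ply 3, X at O.X/OXX/.O. | (0,1)=+1→OXX/OXX/.O.*; (2,0)=+1→O.X/OXX/XO.; (2,2)=+1→O.X/OXX/.OX
ply 4, O at OXX/OXX/.O. | (2,0)=-1→OXX/OXX/OO.*; (2,2)=-1→OXX/OXX/.OO
ply 5, X at OXX/OXX/OO. | (2,2)=+1→OXX/OXX/OOX*
ply 6: OXX/OXX/OOX is terminal -1 (O); from ..X/O.X/.O. depth 7

value(..X/O.X/.O., X) = +1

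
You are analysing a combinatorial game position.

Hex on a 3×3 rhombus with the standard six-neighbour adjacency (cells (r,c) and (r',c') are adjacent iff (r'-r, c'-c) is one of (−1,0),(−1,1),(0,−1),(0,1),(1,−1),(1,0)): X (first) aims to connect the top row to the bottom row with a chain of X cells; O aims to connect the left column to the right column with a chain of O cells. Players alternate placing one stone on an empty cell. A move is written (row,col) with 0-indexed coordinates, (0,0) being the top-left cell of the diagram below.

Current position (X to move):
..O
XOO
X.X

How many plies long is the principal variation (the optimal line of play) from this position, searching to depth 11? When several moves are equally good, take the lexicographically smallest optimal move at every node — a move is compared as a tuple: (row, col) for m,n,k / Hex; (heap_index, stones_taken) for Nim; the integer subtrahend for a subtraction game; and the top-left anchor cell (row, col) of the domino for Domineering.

p1 X@[..O/XOO/X.X]: (0,0)[X.O/XOO/X.X]+1* (0,1)[.XO/XOO/X.X]+1 (2,1)[..O/XOO/XXX]+1
p2 O@[X.O/XOO/X.X] terminal -1; root [..O/XOO/X.X] d11

PV length from [..O/XOO/X.X]: 1 ply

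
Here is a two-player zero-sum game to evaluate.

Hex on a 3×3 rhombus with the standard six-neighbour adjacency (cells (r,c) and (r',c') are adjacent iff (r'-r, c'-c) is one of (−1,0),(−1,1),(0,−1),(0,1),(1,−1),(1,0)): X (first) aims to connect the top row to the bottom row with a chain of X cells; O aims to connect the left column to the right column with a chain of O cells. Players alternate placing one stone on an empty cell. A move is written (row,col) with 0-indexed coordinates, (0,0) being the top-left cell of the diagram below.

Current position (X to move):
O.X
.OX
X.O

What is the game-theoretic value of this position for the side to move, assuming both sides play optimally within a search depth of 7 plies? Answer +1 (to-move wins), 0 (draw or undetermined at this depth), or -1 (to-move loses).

value(O.X/.OX/X.O, X) = +1

[O.X/.OX/X.O] X move#1: (0,1):+1/OXX/.OX/X.O*, (1,0):+1/O.X/XOX/X.O, (2,1):+1/O.X/.OX/XXO
[OXX/.OX/X.O] O move#2: (1,0):-1/OXX/OOX/X.O*, (2,1):-1/OXX/.OX/XOO
[OXX/OOX/X.O] X move#3: (2,1):+1/OXX/OOX/XXO*
[OXX/OOX/XXO] end (terminal -1, O#4); searched O.X/.OX/X.O to 7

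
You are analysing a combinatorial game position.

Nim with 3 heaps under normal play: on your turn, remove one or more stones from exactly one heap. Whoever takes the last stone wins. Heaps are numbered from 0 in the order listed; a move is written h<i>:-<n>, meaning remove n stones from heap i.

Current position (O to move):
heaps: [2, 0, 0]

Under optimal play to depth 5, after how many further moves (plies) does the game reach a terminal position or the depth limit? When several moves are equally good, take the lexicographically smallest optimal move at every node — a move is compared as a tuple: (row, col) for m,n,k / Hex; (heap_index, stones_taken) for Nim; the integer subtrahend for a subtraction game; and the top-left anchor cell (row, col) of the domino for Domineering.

PV length from [(2,0,0)]: 1 ply

[(2,0,0)] O move#1: h0:-1:-1/(1,0,0), h0:-2:+1/(0,0,0)*
[(0,0,0)] end (terminal -1, X#2); searched (2,0,0) to 5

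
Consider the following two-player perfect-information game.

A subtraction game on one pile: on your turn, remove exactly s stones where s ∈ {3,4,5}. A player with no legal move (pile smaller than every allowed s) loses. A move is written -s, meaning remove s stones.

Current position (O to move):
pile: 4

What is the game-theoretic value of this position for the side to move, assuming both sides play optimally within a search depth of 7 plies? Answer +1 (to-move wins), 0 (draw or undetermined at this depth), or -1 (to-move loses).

ply 1, O at 4 | -3=+1→1*; -4=+1→0
ply 2: 1 is terminal -1 (X); from 4 depth 7

value(4, O) = +1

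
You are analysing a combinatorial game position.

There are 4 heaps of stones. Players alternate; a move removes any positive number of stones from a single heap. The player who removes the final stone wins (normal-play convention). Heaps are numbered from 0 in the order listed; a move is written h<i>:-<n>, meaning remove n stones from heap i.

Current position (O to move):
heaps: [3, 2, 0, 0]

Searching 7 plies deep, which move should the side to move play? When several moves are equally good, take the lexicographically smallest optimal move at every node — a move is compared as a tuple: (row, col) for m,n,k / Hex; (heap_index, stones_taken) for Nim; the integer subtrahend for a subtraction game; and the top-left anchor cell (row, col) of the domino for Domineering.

[(3,2,0,0)] O move#1: h0:-1:+1/(2,2,0,0)*, h0:-2:-1/(1,2,0,0), h0:-3:-1/(0,2,0,0), h1:-1:-1/(3,1,0,0), h1:-2:-1/(3,0,0,0)
[(2,2,0,0)] X move#2: h0:-1:-1/(1,2,0,0)*, h0:-2:-1/(0,2,0,0), h1:-1:-1/(2,1,0,0), h1:-2:-1/(2,0,0,0)
[(1,2,0,0)] O move#3: h0:-1:-1/(0,2,0,0), h1:-1:+1/(1,1,0,0)*, h1:-2:-1/(1,0,0,0)
[(1,1,0,0)] X move#4: h0:-1:-1/(0,1,0,0)*, h1:-1:-1/(1,0,0,0)
[(0,1,0,0)] O move#5: h1:-1:+1/(0,0,0,0)*
[(0,0,0,0)] end (terminal -1, X#6); searched (3,2,0,0) to 7

O's best at [(3,2,0,0)]: h0:-1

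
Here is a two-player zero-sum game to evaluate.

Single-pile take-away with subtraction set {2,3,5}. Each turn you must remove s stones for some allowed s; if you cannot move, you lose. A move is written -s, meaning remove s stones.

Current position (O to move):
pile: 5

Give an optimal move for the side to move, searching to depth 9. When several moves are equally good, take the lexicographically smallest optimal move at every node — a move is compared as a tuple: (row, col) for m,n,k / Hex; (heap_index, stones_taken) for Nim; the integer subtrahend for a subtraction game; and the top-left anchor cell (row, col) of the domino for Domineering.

[5] O move#1: -2:-1/3, -3:-1/2, -5:+1/0*
[0] end (terminal -1, X#2); searched 5 to 9

O's best at [5]: -5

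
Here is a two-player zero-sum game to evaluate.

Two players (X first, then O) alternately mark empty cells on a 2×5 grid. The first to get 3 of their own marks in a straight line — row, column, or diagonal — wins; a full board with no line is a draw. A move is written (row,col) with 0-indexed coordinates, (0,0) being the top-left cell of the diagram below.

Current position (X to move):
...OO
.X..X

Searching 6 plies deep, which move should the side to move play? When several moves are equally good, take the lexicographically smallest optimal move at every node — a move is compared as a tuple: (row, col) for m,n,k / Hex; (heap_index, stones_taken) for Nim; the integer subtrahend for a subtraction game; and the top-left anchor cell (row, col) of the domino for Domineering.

ply 1, X at ...OO/.X..X | (0,0)=-1→X..OO/.X..X; (0,1)=-1→.X.OO/.X..X; (0,2)=+0→..XOO/.X..X*; (1,0)=-1→...OO/XX..X; (1,2)=-1→...OO/.XX.X; (1,3)=-1→...OO/.X.XX
ply 2, O at ..XOO/.X..X | (0,0)=-1→O.XOO/.X..X; (0,1)=-1→.OXOO/.X..X; (1,0)=+0→..XOO/OX..X*; (1,2)=+0→..XOO/.XO.X; (1,3)=+0→..XOO/.X.OX
ply 3, X at ..XOO/OX..X | (0,0)=+0→X.XOO/OX..X*; (0,1)=+0→.XXOO/OX..X; (1,2)=+0→..XOO/OXX.X; (1,3)=+0→..XOO/OX.XX
ply 4, O at X.XOO/OX..X | (0,1)=+0→XOXOO/OX..X*; (1,2)=-1→X.XOO/OXO.X; (1,3)=-1→X.XOO/OX.OX
ply 5, X at XOXOO/OX..X | (1,2)=+0→XOXOO/OXX.X*; (1,3)=+0→XOXOO/OX.XX
ply 6, O at XOXOO/OXX.X | (1,3)=+0→XOXOO/OXXOX*
ply 7: XOXOO/OXXOX is terminal +0 (X); from ...OO/.X..X depth 6

X's best at [...OO/.X..X]: (0,2)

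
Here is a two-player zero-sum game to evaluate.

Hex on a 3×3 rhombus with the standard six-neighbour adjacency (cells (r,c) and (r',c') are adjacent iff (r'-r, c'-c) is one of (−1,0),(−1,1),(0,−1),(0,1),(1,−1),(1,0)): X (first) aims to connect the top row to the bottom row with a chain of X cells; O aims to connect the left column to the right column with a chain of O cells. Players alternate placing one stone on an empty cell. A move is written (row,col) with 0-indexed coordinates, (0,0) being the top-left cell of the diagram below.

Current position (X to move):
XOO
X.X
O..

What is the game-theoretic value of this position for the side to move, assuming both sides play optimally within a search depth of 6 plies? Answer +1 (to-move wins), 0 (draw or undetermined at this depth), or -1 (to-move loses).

value(XOO/X.X/O.., X) = +1

ply 1, X at XOO/X.X/O.. | (1,1)=+1→XOO/XXX/O..*; (2,1)=-1→XOO/X.X/OX.; (2,2)=-1→XOO/X.X/O.X
ply 2, O at XOO/XXX/O.. | (2,1)=-1→XOO/XXX/OO.*; (2,2)=-1→XOO/XXX/O.O
ply 3, X at XOO/XXX/OO. | (2,2)=+1→XOO/XXX/OOX*
ply 4: XOO/XXX/OOX is terminal -1 (O); from XOO/X.X/O.. depth 6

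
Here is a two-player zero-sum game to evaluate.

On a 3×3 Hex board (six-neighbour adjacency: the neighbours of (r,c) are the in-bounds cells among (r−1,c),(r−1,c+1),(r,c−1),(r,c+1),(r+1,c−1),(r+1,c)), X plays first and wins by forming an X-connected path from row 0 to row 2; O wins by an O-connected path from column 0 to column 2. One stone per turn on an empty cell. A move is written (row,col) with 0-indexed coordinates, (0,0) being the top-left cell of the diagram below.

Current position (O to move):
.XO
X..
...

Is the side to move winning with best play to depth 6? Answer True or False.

p1 O@[.XO/X../...]: (0,0)[OXO/X../...]-1 (1,1)[.XO/XO./...]-1 (1,2)[.XO/X.O/...]-1 (2,0)[.XO/X../O..]+1* (2,1)[.XO/X../.O.]-1 (2,2)[.XO/X../..O]-1
p2 X@[.XO/X../O..]: (0,0)[XXO/X../O..]-1* (1,1)[.XO/XX./O..]-1 (1,2)[.XO/X.X/O..]-1 (2,1)[.XO/X../OX.]-1 (2,2)[.XO/X../O.X]-1
p3 O@[XXO/X../O..]: (1,1)[XXO/XO./O..]+1* (1,2)[XXO/X.O/O..]+1 (2,1)[XXO/X../OO.]+1 (2,2)[XXO/X../O.O]+1
p4 X@[XXO/XO./O..] terminal -1; root [.XO/X../...] d6

O winning at [.XO/X../...]: True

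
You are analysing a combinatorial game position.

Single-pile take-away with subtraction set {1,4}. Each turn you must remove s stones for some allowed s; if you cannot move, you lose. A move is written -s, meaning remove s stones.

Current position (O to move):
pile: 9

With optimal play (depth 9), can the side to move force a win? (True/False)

O winning at [9]: True

p1 O@[9]: -1[8]-1 -4[5]+1*
p2 X@[5]: -1[4]-1* -4[1]-1
p3 O@[4]: -1[3]-1 -4[0]+1*
p4 X@[0] terminal -1; root [9] d9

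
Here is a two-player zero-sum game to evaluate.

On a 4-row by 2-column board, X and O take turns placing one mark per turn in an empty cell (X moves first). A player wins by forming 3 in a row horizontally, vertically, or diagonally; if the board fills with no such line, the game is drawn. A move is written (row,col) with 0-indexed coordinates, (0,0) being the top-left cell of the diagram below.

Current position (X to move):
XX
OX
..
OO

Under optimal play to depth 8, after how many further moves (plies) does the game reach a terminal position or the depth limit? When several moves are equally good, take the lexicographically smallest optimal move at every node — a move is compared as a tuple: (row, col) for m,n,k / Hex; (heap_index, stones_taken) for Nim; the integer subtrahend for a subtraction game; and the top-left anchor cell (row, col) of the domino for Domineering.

PV length from [XX/OX/../OO]: 1 ply

[XX/OX/../OO] X move#1: (2,0):+0/XX/OX/X./OO, (2,1):+1/XX/OX/.X/OO*
[XX/OX/.X/OO] end (terminal -1, O#2); searched XX/OX/../OO to 8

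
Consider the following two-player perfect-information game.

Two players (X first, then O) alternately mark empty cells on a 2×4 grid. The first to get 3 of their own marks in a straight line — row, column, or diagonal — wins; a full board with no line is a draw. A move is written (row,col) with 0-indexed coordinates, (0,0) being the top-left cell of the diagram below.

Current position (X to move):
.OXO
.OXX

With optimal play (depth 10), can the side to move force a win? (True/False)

p1 X@[.OXO/.OXX]: (0,0)[XOXO/.OXX]+0* (1,0)[.OXO/XOXX]+0
p2 O@[XOXO/.OXX]: (1,0)[XOXO/OOXX]+0*
p3 X@[XOXO/OOXX] terminal +0; root [.OXO/.OXX] d10

X winning at [.OXO/.OXX]: False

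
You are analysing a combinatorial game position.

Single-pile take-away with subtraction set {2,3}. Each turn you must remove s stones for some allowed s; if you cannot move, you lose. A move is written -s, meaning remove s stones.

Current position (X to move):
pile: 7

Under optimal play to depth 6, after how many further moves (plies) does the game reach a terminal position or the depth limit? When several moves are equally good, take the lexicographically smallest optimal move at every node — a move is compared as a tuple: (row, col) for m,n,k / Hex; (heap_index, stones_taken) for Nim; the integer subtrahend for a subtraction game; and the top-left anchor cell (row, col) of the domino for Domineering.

ply 1, X at 7 | -2=+1→5*; -3=-1→4
ply 2, O at 5 | -2=-1→3*; -3=-1→2
ply 3, X at 3 | -2=+1→1*; -3=+1→0
ply 4: 1 is terminal -1 (O); from 7 depth 6

PV length from [7]: 3 plies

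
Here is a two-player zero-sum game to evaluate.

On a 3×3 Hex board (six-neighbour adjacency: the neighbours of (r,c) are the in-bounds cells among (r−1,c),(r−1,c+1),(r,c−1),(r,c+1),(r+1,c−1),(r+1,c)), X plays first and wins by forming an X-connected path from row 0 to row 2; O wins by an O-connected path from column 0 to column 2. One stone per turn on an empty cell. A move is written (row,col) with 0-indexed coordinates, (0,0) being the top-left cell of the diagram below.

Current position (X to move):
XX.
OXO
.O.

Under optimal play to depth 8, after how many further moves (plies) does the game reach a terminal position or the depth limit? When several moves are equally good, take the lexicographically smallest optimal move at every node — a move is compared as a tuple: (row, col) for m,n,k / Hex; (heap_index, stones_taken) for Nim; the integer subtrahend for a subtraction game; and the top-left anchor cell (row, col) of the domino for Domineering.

[XX./OXO/.O.] X move#1: (0,2):-1/XXX/OXO/.O., (2,0):+1/XX./OXO/XO.*, (2,2):-1/XX./OXO/.OX
[XX./OXO/XO.] end (terminal -1, O#2); searched XX./OXO/.O. to 8

PV length from [XX./OXO/.O.]: 1 ply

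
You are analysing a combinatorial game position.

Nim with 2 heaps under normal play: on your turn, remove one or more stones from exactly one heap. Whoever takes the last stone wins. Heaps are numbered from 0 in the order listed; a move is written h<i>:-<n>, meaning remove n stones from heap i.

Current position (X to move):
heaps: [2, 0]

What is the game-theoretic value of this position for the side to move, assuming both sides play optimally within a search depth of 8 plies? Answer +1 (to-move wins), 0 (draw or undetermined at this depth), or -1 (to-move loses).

value((2,0), X) = +1

p1 X@[(2,0)]: h0:-1[(1,0)]-1 h0:-2[(0,0)]+1*
p2 O@[(0,0)] terminal -1; root [(2,0)] d8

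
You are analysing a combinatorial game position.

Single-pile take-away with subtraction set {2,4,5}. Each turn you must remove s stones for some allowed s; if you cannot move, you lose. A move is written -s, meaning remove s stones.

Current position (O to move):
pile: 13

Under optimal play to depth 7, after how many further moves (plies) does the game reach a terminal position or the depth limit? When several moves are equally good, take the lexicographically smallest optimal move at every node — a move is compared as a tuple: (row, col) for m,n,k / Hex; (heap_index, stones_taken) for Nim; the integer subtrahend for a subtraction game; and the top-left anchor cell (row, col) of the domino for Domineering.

p1 O@[13]: -2[11]-1 -4[9]-1 -5[8]+1*
p2 X@[8]: -2[6]-1* -4[4]-1 -5[3]-1
p3 O@[6]: -2[4]-1 -4[2]-1 -5[1]+1*
p4 X@[1] terminal -1; root [13] d7

PV length from [13]: 3 plies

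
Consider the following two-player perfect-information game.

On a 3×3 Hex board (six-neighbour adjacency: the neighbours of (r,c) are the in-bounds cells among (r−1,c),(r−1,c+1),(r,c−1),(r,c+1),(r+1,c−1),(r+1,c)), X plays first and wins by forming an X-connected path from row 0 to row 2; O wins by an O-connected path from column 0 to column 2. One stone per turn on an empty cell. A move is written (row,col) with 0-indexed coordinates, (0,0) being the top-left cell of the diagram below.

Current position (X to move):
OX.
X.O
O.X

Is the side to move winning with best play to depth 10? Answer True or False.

ply 1, X at OX./X.O/O.X | (0,2)=-1→OXX/X.O/O.X*; (1,1)=-1→OX./XXO/O.X; (2,1)=-1→OX./X.O/OXX
ply 2, O at OXX/X.O/O.X | (1,1)=+1→OXX/XOO/O.X*; (2,1)=+1→OXX/X.O/OOX
ply 3: OXX/XOO/O.X is terminal -1 (X); from OX./X.O/O.X depth 10

X winning at [OX./X.O/O.X]: False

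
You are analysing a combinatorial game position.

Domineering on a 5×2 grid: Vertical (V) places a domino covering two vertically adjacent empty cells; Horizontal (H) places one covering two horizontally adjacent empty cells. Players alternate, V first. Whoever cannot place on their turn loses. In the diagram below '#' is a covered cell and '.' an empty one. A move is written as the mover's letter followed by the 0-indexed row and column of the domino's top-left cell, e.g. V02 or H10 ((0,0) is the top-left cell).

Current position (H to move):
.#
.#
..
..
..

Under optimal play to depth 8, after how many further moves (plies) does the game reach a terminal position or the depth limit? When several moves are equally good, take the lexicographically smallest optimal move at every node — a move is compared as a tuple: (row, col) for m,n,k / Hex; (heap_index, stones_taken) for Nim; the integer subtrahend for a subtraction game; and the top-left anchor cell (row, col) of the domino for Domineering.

PV length from [.#/.#/../../..]: 3 plies

[.#/.#/../../..] H move#1: H20:-1/.#/.#/##/../.., H30:+1/.#/.#/../##/..*, H40:-1/.#/.#/../../##
[.#/.#/../##/..] V move#2: V00:-1/##/##/../##/..*, V10:-1/.#/##/#./##/..
[##/##/../##/..] H move#3: H20:+1/##/##/##/##/..*, H40:+1/##/##/../##/##
[##/##/##/##/..] end (terminal -1, V#4); searched .#/.#/../../.. to 8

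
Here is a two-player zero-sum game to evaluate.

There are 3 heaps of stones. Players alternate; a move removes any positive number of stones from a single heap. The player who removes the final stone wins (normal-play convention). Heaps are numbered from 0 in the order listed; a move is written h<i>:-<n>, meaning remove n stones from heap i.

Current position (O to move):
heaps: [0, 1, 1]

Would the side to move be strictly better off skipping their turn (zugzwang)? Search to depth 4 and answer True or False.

p1 O@[(0,1,1)]: h1:-1[(0,0,1)]-1* h2:-1[(0,1,0)]-1
p2 X@[(0,0,1)]: h2:-1[(0,0,0)]+1*
p3 O@[(0,0,0)] terminal -1; root [(0,1,1)] d4
if O skipped the turn, X would face:
~ p1 X@[(0,1,1)]: h1:-1[(0,0,1)]-1* h2:-1[(0,1,0)]-1
~ p2 O@[(0,0,1)]: h2:-1[(0,0,0)]+1*
~ p3 X@[(0,0,0)] terminal -1; root [(0,1,1)] d4
compare (O): move=-1 vs pass=+1

zugzwang((0,1,1), O) = True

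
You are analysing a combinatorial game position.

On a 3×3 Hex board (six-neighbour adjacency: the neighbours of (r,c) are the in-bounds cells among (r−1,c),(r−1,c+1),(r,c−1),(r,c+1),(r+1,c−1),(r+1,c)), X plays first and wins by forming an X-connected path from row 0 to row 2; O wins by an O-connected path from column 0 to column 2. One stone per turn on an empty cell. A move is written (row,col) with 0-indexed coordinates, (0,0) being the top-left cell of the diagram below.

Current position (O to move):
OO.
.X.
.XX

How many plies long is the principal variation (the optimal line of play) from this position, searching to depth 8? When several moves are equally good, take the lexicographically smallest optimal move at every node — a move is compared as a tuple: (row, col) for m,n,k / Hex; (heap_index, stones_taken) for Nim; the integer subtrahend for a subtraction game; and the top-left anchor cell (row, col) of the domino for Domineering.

p1 O@[OO./.X./.XX]: (0,2)[OOO/.X./.XX]+1* (1,0)[OO./OX./.XX]-1 (1,2)[OO./.XO/.XX]-1 (2,0)[OO./.X./OXX]-1
p2 X@[OOO/.X./.XX] terminal -1; root [OO./.X./.XX] d8

PV length from [OO./.X./.XX]: 1 ply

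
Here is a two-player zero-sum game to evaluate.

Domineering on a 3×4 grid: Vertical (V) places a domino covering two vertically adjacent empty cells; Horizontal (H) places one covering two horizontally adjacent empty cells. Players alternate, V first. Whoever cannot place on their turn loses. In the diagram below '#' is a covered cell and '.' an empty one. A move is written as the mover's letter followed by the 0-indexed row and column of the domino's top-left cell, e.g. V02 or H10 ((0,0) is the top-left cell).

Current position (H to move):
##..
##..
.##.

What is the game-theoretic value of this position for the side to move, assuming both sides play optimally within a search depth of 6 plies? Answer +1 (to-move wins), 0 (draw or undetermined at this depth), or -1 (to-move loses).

value(##../##../.##., H) = +1

ply 1, H at ##../##../.##. | H02=-1→####/##../.##.; H12=+1→##../####/.##.*
ply 2: ##../####/.##. is terminal -1 (V); from ##../##../.##. depth 6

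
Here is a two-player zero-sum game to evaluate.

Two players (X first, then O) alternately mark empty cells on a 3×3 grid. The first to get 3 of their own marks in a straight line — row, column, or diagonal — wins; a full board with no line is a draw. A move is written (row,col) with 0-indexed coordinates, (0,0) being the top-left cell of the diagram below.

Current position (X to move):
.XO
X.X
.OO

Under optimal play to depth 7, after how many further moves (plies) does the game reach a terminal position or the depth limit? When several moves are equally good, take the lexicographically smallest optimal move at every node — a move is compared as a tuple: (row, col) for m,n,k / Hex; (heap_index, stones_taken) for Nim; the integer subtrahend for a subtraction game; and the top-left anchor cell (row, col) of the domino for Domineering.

PV length from [.XO/X.X/.OO]: 1 ply

ply 1, X at .XO/X.X/.OO | (0,0)=-1→XXO/X.X/.OO; (1,1)=+1→.XO/XXX/.OO*; (2,0)=+1→.XO/X.X/XOO
ply 2: .XO/XXX/.OO is terminal -1 (O); from .XO/X.X/.OO depth 7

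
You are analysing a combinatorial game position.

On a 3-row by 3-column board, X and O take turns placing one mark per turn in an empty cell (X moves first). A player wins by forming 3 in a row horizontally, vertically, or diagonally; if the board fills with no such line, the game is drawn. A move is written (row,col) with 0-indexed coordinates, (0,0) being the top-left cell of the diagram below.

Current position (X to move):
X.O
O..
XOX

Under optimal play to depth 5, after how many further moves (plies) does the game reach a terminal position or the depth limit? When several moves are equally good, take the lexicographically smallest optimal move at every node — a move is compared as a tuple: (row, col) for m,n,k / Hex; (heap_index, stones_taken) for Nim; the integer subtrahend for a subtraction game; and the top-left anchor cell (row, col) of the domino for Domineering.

PV length from [X.O/O../XOX]: 1 ply

ply 1, X at X.O/O../XOX | (0,1)=+0→XXO/O../XOX; (1,1)=+1→X.O/OX./XOX*; (1,2)=+0→X.O/O.X/XOX
ply 2: X.O/OX./XOX is terminal -1 (O); from X.O/O../XOX depth 5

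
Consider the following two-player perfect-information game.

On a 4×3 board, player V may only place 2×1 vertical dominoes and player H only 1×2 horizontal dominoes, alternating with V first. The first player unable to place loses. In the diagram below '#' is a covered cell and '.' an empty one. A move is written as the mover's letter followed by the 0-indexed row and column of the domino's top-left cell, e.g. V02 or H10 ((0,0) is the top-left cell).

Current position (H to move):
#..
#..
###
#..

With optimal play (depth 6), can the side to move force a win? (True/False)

H winning at [#../#../###/#..]: True

p1 H@[#../#../###/#..]: H01[###/#../###/#..]+1* H11[#../###/###/#..]+1 H31[#../#../###/###]-1
p2 V@[###/#../###/#..] terminal -1; root [#../#../###/#..] d6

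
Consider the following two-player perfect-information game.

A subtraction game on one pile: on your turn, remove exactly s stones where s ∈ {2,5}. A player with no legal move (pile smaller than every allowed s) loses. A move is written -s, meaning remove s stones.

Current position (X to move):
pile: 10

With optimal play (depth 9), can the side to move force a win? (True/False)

X winning at [10]: True

p1 X@[10]: -2[8]+1* -5[5]-1
p2 O@[8]: -2[6]-1* -5[3]-1
p3 X@[6]: -2[4]+1* -5[1]+1
p4 O@[4]: -2[2]-1*
p5 X@[2]: -2[0]+1*
p6 O@[0] terminal -1; root [10] d9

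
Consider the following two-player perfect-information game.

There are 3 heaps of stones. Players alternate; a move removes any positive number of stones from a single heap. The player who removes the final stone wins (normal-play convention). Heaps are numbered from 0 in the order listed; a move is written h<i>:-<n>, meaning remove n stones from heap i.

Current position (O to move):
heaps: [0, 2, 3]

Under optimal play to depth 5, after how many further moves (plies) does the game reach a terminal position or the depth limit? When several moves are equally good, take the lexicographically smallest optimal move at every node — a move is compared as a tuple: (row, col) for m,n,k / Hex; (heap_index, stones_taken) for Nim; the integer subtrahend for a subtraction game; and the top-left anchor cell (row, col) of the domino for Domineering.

PV length from [(0,2,3)]: 5 plies

[(0,2,3)] O move#1: h1:-1:-1/(0,1,3), h1:-2:-1/(0,0,3), h2:-1:+1/(0,2,2)*, h2:-2:-1/(0,2,1), h2:-3:-1/(0,2,0)
[(0,2,2)] X move#2: h1:-1:-1/(0,1,2)*, h1:-2:-1/(0,0,2), h2:-1:-1/(0,2,1), h2:-2:-1/(0,2,0)
[(0,1,2)] O move#3: h1:-1:-1/(0,0,2), h2:-1:+1/(0,1,1)*, h2:-2:-1/(0,1,0)
[(0,1,1)] X move#4: h1:-1:-1/(0,0,1)*, h2:-1:-1/(0,1,0)
[(0,0,1)] O move#5: h2:-1:+1/(0,0,0)*
[(0,0,0)] end (terminal -1, X#6); searched (0,2,3) to 5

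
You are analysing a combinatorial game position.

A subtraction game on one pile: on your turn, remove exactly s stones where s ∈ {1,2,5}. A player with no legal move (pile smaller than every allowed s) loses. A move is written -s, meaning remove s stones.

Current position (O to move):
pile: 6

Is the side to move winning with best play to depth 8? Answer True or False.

ply 1, O at 6 | -1=-1→5*; -2=-1→4; -5=-1→1
ply 2, X at 5 | -1=-1→4; -2=+1→3*; -5=+1→0
ply 3, O at 3 | -1=-1→2*; -2=-1→1
ply 4, X at 2 | -1=-1→1; -2=+1→0*
ply 5: 0 is terminal -1 (O); from 6 depth 8

O winning at [6]: False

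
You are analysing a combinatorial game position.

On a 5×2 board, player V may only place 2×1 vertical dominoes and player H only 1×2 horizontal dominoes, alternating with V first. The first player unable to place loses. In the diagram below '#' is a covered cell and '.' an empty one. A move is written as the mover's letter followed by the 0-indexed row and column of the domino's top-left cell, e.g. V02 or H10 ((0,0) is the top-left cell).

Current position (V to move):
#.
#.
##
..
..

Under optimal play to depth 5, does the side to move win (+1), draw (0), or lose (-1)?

ply 1, V at #./#./##/../.. | V01=-1→##/##/##/../..; V30=+1→#./#./##/#./#.*; V31=+1→#./#./##/.#/.#
ply 2: #./#./##/#./#. is terminal -1 (H); from #./#./##/../.. depth 5

value(#./#./##/../.., V) = +1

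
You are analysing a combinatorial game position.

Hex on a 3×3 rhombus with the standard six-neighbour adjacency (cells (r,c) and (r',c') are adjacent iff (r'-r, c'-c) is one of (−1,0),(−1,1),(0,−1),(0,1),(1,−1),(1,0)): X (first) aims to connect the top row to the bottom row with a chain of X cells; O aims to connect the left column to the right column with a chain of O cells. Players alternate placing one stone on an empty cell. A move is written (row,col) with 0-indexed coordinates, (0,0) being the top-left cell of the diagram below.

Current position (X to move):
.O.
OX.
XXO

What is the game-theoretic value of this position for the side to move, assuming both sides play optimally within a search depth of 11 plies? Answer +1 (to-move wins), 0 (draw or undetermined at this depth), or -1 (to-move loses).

value(.O./OX./XXO, X) = +1

[.O./OX./XXO] X move#1: (0,0):-1/XO./OX./XXO, (0,2):+1/.OX/OX./XXO*, (1,2):-1/.O./OXX/XXO
[.OX/OX./XXO] end (terminal -1, O#2); searched .O./OX./XXO to 11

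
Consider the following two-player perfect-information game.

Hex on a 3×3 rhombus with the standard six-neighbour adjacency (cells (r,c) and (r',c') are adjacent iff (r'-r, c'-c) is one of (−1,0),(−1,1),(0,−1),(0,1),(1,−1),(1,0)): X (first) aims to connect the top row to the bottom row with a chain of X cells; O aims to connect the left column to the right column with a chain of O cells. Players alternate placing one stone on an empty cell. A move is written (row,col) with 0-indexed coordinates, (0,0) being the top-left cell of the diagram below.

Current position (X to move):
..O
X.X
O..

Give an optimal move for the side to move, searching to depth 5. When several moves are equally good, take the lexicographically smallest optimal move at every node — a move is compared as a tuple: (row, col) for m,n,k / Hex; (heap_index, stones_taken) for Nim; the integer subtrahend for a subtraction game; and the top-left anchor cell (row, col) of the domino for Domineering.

ply 1, X at ..O/X.X/O.. | (0,0)=-1→X.O/X.X/O..; (0,1)=-1→.XO/X.X/O..; (1,1)=+1→..O/XXX/O..*; (2,1)=-1→..O/X.X/OX.; (2,2)=-1→..O/X.X/O.X
ply 2, O at ..O/XXX/O.. | (0,0)=-1→O.O/XXX/O..*; (0,1)=-1→.OO/XXX/O..; (2,1)=-1→..O/XXX/OO.; (2,2)=-1→..O/XXX/O.O
ply 3, X at O.O/XXX/O.. | (0,1)=+1→OXO/XXX/O..*; (2,1)=-1→O.O/XXX/OX.; (2,2)=-1→O.O/XXX/O.X
ply 4, O at OXO/XXX/O.. | (2,1)=-1→OXO/XXX/OO.*; (2,2)=-1→OXO/XXX/O.O
ply 5, X at OXO/XXX/OO. | (2,2)=+1→OXO/XXX/OOX*
ply 6: OXO/XXX/OOX is terminal -1 (O); from ..O/X.X/O.. depth 5

X's best at [..O/X.X/O..]: (1,1)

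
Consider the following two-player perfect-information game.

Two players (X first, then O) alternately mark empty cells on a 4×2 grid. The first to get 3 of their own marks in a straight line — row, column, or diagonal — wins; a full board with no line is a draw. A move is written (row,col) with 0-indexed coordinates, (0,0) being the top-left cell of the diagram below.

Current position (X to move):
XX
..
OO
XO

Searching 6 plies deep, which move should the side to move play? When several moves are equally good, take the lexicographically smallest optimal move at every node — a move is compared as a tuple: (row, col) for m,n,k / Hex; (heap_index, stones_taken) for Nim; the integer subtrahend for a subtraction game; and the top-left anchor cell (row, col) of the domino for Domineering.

X's best at [XX/../OO/XO]: (1,1)

p1 X@[XX/../OO/XO]: (1,0)[XX/X./OO/XO]-1 (1,1)[XX/.X/OO/XO]+0*
p2 O@[XX/.X/OO/XO]: (1,0)[XX/OX/OO/XO]+0*
p3 X@[XX/OX/OO/XO] terminal +0; root [XX/../OO/XO] d6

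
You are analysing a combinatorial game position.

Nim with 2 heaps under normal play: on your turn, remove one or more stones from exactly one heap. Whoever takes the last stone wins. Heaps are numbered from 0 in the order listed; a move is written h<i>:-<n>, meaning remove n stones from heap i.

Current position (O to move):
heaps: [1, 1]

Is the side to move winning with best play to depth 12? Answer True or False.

ply 1, O at (1,1) | h0:-1=-1→(0,1)*; h1:-1=-1→(1,0)
ply 2, X at (0,1) | h1:-1=+1→(0,0)*
ply 3: (0,0) is terminal -1 (O); from (1,1) depth 12

O winning at [(1,1)]: False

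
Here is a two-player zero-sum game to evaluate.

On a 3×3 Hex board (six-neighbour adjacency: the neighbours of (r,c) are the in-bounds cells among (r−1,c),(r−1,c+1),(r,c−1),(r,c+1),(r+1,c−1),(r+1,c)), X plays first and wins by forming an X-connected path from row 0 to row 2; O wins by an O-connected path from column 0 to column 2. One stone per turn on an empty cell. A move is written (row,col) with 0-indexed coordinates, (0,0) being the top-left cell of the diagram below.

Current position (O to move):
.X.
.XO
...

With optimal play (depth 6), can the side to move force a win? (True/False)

[.X./.XO/...] O move#1: (0,0):-1/OX./.XO/...*, (0,2):-1/.XO/.XO/..., (1,0):-1/.X./OXO/..., (2,0):-1/.X./.XO/O.., (2,1):-1/.X./.XO/.O., (2,2):-1/.X./.XO/..O
[OX./.XO/...] X move#2: (0,2):+1/OXX/.XO/...*, (1,0):+1/OX./XXO/..., (2,0):+1/OX./.XO/X.., (2,1):+1/OX./.XO/.X., (2,2):+1/OX./.XO/..X
[OXX/.XO/...] O move#3: (1,0):-1/OXX/OXO/...*, (2,0):-1/OXX/.XO/O.., (2,1):-1/OXX/.XO/.O., (2,2):-1/OXX/.XO/..O
[OXX/OXO/...] X move#4: (2,0):+1/OXX/OXO/X..*, (2,1):+1/OXX/OXO/.X., (2,2):+1/OXX/OXO/..X
[OXX/OXO/X..] end (terminal -1, O#5); searched .X./.XO/... to 6

O winning at [.X./.XO/...]: False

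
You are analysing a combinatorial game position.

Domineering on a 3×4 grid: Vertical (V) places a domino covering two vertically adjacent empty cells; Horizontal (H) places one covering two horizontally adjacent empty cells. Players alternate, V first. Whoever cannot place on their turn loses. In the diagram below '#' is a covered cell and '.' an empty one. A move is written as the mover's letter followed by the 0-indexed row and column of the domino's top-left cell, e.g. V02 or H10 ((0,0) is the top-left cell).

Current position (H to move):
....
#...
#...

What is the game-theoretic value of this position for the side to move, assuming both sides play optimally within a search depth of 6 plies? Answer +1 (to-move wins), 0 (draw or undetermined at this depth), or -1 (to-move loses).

p1 H@[..../#.../#...]: H00[##../#.../#...]-1 H01[.##./#.../#...]-1 H02[..##/#.../#...]-1 H11[..../###./#...]+1* H12[..../#.##/#...]+1 H21[..../#.../###.]-1 H22[..../#.../#.##]-1
p2 V@[..../###./#...]: V03[...#/####/#...]-1* V13[..../####/#..#]-1
p3 H@[...#/####/#...]: H00[##.#/####/#...]+1* H01[.###/####/#...]+1 H21[...#/####/###.]+1 H22[...#/####/#.##]+1
p4 V@[##.#/####/#...] terminal -1; root [..../#.../#...] d6

value(..../#.../#..., H) = +1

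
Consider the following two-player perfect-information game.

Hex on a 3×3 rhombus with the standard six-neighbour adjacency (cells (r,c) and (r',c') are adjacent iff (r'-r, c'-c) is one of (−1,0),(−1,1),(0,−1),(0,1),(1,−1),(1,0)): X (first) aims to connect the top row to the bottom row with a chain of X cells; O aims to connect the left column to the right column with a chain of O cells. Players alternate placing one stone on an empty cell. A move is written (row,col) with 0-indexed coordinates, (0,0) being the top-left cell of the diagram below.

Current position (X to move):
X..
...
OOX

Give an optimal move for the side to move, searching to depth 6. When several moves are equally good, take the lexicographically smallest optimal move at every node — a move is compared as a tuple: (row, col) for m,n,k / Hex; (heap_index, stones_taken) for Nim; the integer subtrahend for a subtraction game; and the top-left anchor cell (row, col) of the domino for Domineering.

X's best at [X../.../OOX]: (1,2)

[X../.../OOX] X move#1: (0,1):-1/XX./.../OOX, (0,2):-1/X.X/.../OOX, (1,0):-1/X../X../OOX, (1,1):-1/X../.X./OOX, (1,2):+1/X../..X/OOX*
[X../..X/OOX] O move#2: (0,1):-1/XO./..X/OOX*, (0,2):-1/X.O/..X/OOX, (1,0):-1/X../O.X/OOX, (1,1):-1/X../.OX/OOX
[XO./..X/OOX] X move#3: (0,2):+1/XOX/..X/OOX*, (1,0):+1/XO./X.X/OOX, (1,1):+1/XO./.XX/OOX
[XOX/..X/OOX] end (terminal -1, O#4); searched X../.../OOX to 6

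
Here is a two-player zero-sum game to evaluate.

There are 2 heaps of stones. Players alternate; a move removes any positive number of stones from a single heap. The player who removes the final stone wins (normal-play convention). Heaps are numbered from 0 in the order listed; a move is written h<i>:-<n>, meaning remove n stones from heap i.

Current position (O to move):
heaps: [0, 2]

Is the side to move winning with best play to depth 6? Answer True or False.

O winning at [(0,2)]: True

[(0,2)] O move#1: h1:-1:-1/(0,1), h1:-2:+1/(0,0)*
[(0,0)] end (terminal -1, X#2); searched (0,2) to 6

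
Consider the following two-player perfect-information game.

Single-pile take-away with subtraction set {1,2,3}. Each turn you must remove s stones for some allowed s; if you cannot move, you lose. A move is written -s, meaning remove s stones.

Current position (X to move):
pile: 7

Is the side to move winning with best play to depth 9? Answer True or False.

ply 1, X at 7 | -1=-1→6; -2=-1→5; -3=+1→4*
ply 2, O at 4 | -1=-1→3*; -2=-1→2; -3=-1→1
ply 3, X at 3 | -1=-1→2; -2=-1→1; -3=+1→0*
ply 4: 0 is terminal -1 (O); from 7 depth 9

X winning at [7]: True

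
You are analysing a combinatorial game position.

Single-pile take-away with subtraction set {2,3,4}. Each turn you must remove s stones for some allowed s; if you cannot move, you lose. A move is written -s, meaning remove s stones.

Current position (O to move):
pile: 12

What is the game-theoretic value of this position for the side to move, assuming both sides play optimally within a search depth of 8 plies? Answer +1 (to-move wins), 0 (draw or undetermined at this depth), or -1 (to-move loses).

[12] O move#1: -2:-1/10*, -3:-1/9, -4:-1/8
[10] X move#2: -2:-1/8, -3:+1/7*, -4:+1/6
[7] O move#3: -2:-1/5*, -3:-1/4, -4:-1/3
[5] X move#4: -2:-1/3, -3:-1/2, -4:+1/1*
[1] end (terminal -1, O#5); searched 12 to 8

value(12, O) = -1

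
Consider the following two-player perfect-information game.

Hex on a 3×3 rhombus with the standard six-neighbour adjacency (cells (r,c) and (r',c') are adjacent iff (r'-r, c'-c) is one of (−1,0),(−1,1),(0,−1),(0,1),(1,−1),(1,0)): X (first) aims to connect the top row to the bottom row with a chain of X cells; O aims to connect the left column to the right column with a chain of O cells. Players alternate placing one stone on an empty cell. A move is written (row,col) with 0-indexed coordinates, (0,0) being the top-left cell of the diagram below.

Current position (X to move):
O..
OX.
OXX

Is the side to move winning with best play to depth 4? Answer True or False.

p1 X@[O../OX./OXX]: (0,1)[OX./OX./OXX]+1* (0,2)[O.X/OX./OXX]+1 (1,2)[O../OXX/OXX]+1
p2 O@[OX./OX./OXX] terminal -1; root [O../OX./OXX] d4

X winning at [O../OX./OXX]: True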